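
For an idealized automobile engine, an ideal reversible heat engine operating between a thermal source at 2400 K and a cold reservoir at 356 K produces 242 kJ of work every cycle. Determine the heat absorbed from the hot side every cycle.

Q_H ≈ 284 kJ

Carnot efficiency: η = 1 − T_C/T_H = 1 − 356.00/2400.00 = 0.8517.
Q_H = W/η = 242/0.8517 = 284 kJ.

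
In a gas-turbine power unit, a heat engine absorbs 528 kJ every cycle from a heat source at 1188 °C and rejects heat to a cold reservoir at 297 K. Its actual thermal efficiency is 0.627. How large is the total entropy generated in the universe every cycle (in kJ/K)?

T_H = 1188 °C → 1188 + 273.15 = 1461.15 K.
W = η·Q_H = 0.627 × 528 = 331.1 kJ, so Q_C = Q_H − W = 196.9 kJ.
Reservoir entropy changes: ΔS_H = −Q_H/T_H = −528/1461.15 = -0.3614 kJ/K and ΔS_C = +Q_C/T_C = 196.9/297.00 = 0.6631 kJ/K.
ΔS_univ = −Q_H/T_H + Q_C/T_C = 0.3018 kJ/K (> 0, since η = 0.627 < η_Carnot = 0.797).

ΔS_univ ≈ 0.3018 kJ/K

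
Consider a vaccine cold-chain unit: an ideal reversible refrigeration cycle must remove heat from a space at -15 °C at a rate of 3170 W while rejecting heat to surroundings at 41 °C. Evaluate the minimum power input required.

Ẇ_in ≈ 687.7 W

T_H = 41 °C → 41 + 273.15 = 314.15 K.
T_C = -15 °C → -15 + 273.15 = 258.15 K.
The reversible coefficient of performance is COP_R = T_C/(T_H − T_C) = 258.15/56.00 = 4.6098.
W = Q_C/COP_R = 3170/4.6098 = 687.7 W.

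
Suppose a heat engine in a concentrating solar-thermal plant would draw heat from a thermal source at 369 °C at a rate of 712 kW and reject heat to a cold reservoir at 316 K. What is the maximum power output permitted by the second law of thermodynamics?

T_H = 369 °C → 369 + 273.15 = 642.15 K.
The second-law ceiling is the Carnot efficiency, η_max = 1 − T_C/T_H = 1 − 316.00/642.15 = 0.5079.
W_max = η_max · Q_H = 0.5079 × 712 = 362 kW.

Ẇ_max ≈ 362 kW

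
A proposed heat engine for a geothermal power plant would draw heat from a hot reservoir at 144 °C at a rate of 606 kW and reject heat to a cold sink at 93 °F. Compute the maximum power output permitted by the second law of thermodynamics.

Ẇ_max ≈ 160.0 kW

T_H = 144 °C → 144 + 273.15 = 417.15 K.
T_C = 93 °F → (93 − 32) × 5/9 = 33.89 °C = 307.04 K.
The upper bound on efficiency is η_max = 1 − T_C/T_H = 1 − 307.04/417.15 = 0.2640.
W_max = η_max · Q_H = 0.2640 × 606 = 160.0 kW.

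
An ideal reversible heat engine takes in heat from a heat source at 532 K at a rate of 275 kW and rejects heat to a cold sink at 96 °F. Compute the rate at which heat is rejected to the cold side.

Q̇_C ≈ 160 kW

T_C = 96 °F → (96 − 32) × 5/9 = 35.56 °C = 308.71 K.
η_rev = 1 − T_C/T_H = 1 − 308.71/532.00 = 0.4197.
For a reversible cycle Q_C/Q_H = T_C/T_H, so Q_C = 275 × 308.71/532.00 = 160 kW.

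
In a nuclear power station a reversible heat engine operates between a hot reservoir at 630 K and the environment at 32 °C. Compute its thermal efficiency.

T_C = 32 °C → 32 + 273.15 = 305.15 K.
Carnot efficiency: η = 1 − T_C/T_H = 1 − 305.15/630.00 = 0.516.

η ≈ 0.516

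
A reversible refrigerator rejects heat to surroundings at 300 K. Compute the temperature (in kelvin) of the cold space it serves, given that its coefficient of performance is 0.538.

T_C ≈ 104.9 K

COP_R = T_C/(T_H − T_C) ⇒ T_C = T_H·COP_R/(1 + COP_R) = 300.00 × 0.538/(1 + 0.538) = 104.9 K.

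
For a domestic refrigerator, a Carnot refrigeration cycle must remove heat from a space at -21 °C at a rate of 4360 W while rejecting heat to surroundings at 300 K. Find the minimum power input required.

Ẇ_in ≈ 827 W

T_C = -21 °C → -21 + 273.15 = 252.15 K.
COP_R = T_C/(T_H − T_C) = 252.15/47.85 = 5.2696.
W = Q_C/COP_R = 4360/5.2696 = 827 W.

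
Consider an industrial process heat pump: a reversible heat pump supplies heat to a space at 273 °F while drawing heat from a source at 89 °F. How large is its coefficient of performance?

COP_HP ≈ 3.98

T_H = 273 °F → (273 − 32) × 5/9 = 133.89 °C = 407.04 K.
T_C = 89 °F → (89 − 32) × 5/9 = 31.67 °C = 304.82 K.
For a reversible heat pump, COP_HP = T_H/(T_H − T_C) = 407.04/(407.04 − 304.82) = 3.98.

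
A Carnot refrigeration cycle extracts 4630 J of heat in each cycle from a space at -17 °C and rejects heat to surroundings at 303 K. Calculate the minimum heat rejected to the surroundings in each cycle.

T_C = -17 °C → -17 + 273.15 = 256.15 K.
For a reversible cycle Q_H/Q_C = T_H/T_C, so Q_H = Q_C·T_H/T_C = 4630 × 303.00/256.15 = 5480 J.

Q_H ≈ 5480 J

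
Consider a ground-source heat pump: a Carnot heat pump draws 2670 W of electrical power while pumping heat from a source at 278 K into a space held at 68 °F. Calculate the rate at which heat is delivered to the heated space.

Q̇_H ≈ 51700 W

T_H = 68 °F → (68 − 32) × 5/9 = 20.00 °C = 293.15 K.
COP_HP = T_H/(T_H − T_C) = 293.15/15.15 = 19.3498.
Q_H = COP_HP · W = 19.3498 × 2670 = 51700 W.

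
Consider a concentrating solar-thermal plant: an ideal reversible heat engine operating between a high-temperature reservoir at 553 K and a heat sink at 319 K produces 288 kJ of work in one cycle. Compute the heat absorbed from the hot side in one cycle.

The Carnot efficiency is η = 1 − T_C/T_H = 1 − 319.00/553.00 = 0.4231.
Q_H = W/η = 288/0.4231 = 681 kJ.

Q_H ≈ 681 kJ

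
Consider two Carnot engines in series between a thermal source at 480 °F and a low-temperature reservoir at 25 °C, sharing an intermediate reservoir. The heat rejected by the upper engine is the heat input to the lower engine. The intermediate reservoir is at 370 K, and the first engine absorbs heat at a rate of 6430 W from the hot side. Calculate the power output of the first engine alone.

Ẇ₁ ≈ 1870 W

T_H = 480 °F → (480 − 32) × 5/9 = 248.89 °C = 522.04 K.
T_C = 25 °C → 25 + 273.15 = 298.15 K.
First-stage efficiency η₁ = 1 − T_m/T_H = 1 − 370.00/522.04 = 0.2912.
W₁ = η₁·Q_H = 0.2912 × 6430 = 1870 W.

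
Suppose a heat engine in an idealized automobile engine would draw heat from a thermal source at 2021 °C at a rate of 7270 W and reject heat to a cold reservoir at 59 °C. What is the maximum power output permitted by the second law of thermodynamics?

Ẇ_max ≈ 6220 W

T_H = 2021 °C → 2021 + 273.15 = 2294.15 K.
T_C = 59 °C → 59 + 273.15 = 332.15 K.
No engine can exceed the Carnot limit: η_max = 1 − T_C/T_H = 1 − 332.15/2294.15 = 0.8552.
W_max = η_max · Q_H = 0.8552 × 7270 = 6220 W.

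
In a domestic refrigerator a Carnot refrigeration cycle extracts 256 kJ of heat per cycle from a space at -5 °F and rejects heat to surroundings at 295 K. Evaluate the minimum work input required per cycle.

T_C = -5 °F → (-5 − 32) × 5/9 = -20.56 °C = 252.59 K.
For a reversible refrigerator, COP_R = T_C/(T_H − T_C) = 252.59/42.41 = 5.9566.
W = Q_C/COP_R = 256/5.9566 = 43.0 kJ.

W_in ≈ 43.0 kJ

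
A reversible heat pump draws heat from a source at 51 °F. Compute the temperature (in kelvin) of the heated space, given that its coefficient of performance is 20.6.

T_H ≈ 298.2 K

T_C = 51 °F → (51 − 32) × 5/9 = 10.56 °C = 283.71 K.
COP_HP = T_H/(T_H − T_C) ⇒ T_H = T_C·COP_HP/(COP_HP − 1) = 283.71 × 20.6/(20.6 − 1) = 298.2 K.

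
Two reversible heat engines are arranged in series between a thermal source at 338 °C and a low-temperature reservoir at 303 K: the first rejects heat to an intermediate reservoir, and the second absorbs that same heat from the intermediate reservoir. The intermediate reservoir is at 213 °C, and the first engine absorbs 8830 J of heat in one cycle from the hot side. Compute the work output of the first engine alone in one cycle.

T_H = 338 °C → 338 + 273.15 = 611.15 K.
T_m = 213 °C → 213 + 273.15 = 486.15 K.
First-stage efficiency η₁ = 1 − T_m/T_H = 1 − 486.15/611.15 = 0.2045.
W₁ = η₁·Q_H = 0.2045 × 8830 = 1810 J.

W₁ ≈ 1810 J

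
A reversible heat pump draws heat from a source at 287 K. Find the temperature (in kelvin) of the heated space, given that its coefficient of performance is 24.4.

T_H ≈ 299 K

COP_HP = T_H/(T_H − T_C) ⇒ T_H = T_C·COP_HP/(COP_HP − 1) = 287.00 × 24.4/(24.4 − 1) = 299 K.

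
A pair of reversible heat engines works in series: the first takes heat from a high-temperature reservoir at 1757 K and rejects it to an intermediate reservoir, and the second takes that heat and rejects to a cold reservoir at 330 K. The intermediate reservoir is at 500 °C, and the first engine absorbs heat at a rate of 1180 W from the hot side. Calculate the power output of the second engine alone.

Ẇ₂ ≈ 298 W

T_m = 500 °C → 500 + 273.15 = 773.15 K.
Heat entering the second stage: Q_m = Q_H·(T_m/T_H) = 1180 × 773.15/1757.00 = 519 W.
Second-stage efficiency η₂ = 1 − T_C/T_m = 1 − 330.00/773.15 = 0.5732, so W₂ = η₂·Q_m = 298 W.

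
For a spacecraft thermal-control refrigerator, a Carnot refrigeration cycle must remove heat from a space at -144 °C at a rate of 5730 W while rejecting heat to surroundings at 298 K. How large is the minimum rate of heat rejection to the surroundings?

Q̇_H ≈ 13220 W

T_C = -144 °C → -144 + 273.15 = 129.15 K.
For a reversible cycle Q_H/Q_C = T_H/T_C, so Q_H = Q_C·T_H/T_C = 5730 × 298.00/129.15 = 13220 W.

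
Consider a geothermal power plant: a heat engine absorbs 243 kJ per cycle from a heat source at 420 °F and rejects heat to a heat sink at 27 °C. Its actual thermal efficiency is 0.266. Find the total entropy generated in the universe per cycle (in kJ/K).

ΔS_univ ≈ 0.09701 kJ/K

T_H = 420 °F → (420 − 32) × 5/9 = 215.56 °C = 488.71 K.
T_C = 27 °C → 27 + 273.15 = 300.15 K.
W = η·Q_H = 0.266 × 243 = 64.64 kJ, so Q_C = Q_H − W = 178.4 kJ.
The hot reservoir loses entropy Q_H/T_H = 243/488.71 = 0.4972 kJ/K; the cold reservoir gains Q_C/T_C = 178.4/300.15 = 0.5942 kJ/K.
ΔS_univ = −Q_H/T_H + Q_C/T_C = 0.09701 kJ/K (> 0, since η = 0.266 < η_Carnot = 0.386).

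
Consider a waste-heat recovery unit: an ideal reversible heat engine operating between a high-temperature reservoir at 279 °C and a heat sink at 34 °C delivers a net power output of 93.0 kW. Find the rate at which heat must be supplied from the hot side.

T_H = 279 °C → 279 + 273.15 = 552.15 K.
T_C = 34 °C → 34 + 273.15 = 307.15 K.
The Carnot efficiency is η = 1 − T_C/T_H = 1 − 307.15/552.15 = 0.4437.
Q_H = W/η = 93.0/0.4437 = 210 kW.

Q̇_H ≈ 210 kW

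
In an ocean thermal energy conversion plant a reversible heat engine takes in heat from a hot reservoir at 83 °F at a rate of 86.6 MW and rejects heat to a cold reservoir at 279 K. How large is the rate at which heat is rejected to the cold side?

T_H = 83 °F → (83 − 32) × 5/9 = 28.33 °C = 301.48 K.
For a reversible engine, η = 1 − T_C/T_H = 1 − 279.00/301.48 = 0.0746.
For a reversible cycle Q_C/Q_H = T_C/T_H, so Q_C = 86.6 × 279.00/301.48 = 80.1 MW.

Q̇_C ≈ 80.1 MW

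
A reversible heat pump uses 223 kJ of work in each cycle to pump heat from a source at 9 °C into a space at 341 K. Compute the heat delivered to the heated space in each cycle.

Q_H ≈ 1292 kJ

T_C = 9 °C → 9 + 273.15 = 282.15 K.
For a reversible heat pump, COP_HP = T_H/(T_H − T_C) = 341.00/58.85 = 5.7944.
Q_H = COP_HP · W = 5.7944 × 223 = 1292 kJ.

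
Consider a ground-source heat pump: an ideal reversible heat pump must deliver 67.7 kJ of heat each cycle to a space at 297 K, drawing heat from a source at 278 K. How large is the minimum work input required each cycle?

W_in ≈ 4.33 kJ

For a reversible heat pump, COP_HP = T_H/(T_H − T_C) = 297.00/19.00 = 15.6316.
W = Q_H/COP_HP = 67.7/15.6316 = 4.33 kJ.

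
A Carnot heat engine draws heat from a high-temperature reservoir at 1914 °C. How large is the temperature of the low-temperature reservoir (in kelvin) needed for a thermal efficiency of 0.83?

T_H = 1914 °C → 1914 + 273.15 = 2187.15 K.
From η = 1 − T_C/T_H, T_C = T_H·(1 − η) = 2187.15 × (1 − 0.83) = 372 K.

T_C ≈ 372 K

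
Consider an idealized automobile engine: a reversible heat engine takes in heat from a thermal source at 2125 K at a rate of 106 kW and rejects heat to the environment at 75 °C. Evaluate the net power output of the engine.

Ẇ ≈ 88.6 kW

T_C = 75 °C → 75 + 273.15 = 348.15 K.
Carnot efficiency: η = 1 − T_C/T_H = 1 − 348.15/2125.00 = 0.8362.
W = η·Q_H = 0.8362 × 106 = 88.6 kW.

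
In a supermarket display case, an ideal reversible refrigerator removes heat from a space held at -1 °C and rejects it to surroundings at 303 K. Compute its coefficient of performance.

COP_R ≈ 8.82

T_C = -1 °C → -1 + 273.15 = 272.15 K.
The reversible coefficient of performance is COP_R = T_C/(T_H − T_C) = 272.15/(303.00 − 272.15) = 8.82.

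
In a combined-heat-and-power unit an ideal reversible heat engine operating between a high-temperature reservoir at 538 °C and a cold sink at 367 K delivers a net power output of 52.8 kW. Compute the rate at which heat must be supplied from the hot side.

Q̇_H ≈ 96.4 kW

T_H = 538 °C → 538 + 273.15 = 811.15 K.
Carnot efficiency: η = 1 − T_C/T_H = 1 − 367.00/811.15 = 0.5476.
Q_H = W/η = 52.8/0.5476 = 96.4 kW.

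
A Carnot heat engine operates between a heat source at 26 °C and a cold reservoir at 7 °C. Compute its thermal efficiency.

T_H = 26 °C → 26 + 273.15 = 299.15 K.
T_C = 7 °C → 7 + 273.15 = 280.15 K.
η_rev = 1 − T_C/T_H = 1 − 280.15/299.15 = 0.0635.

η ≈ 0.0635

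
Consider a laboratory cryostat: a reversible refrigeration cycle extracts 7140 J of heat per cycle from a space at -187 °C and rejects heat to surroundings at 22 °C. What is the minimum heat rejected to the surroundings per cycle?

Q_H ≈ 24500 J

T_H = 22 °C → 22 + 273.15 = 295.15 K.
T_C = -187 °C → -187 + 273.15 = 86.15 K.
For a reversible cycle Q_H/Q_C = T_H/T_C, so Q_H = Q_C·T_H/T_C = 7140 × 295.15/86.15 = 24500 J.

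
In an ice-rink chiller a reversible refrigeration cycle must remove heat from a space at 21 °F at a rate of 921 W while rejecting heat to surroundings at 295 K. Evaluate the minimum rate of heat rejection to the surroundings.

Q̇_H ≈ 1017 W

T_C = 21 °F → (21 − 32) × 5/9 = -6.11 °C = 267.04 K.
For a reversible cycle Q_H/Q_C = T_H/T_C, so Q_H = Q_C·T_H/T_C = 921 × 295.00/267.04 = 1017 W.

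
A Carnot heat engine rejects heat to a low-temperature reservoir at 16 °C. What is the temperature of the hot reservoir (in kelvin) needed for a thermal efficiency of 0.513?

T_H ≈ 593.7 K

T_C = 16 °C → 16 + 273.15 = 289.15 K.
From η = 1 − T_C/T_H, solving for T_H gives T_H = T_C/(1 − η) = 289.15/(1 − 0.513) = 593.7 K.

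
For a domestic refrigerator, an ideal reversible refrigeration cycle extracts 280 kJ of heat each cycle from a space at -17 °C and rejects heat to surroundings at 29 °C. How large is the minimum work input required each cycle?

W_in ≈ 50.28 kJ

T_H = 29 °C → 29 + 273.15 = 302.15 K.
T_C = -17 °C → -17 + 273.15 = 256.15 K.
For a reversible refrigerator, COP_R = T_C/(T_H − T_C) = 256.15/46.00 = 5.5685.
W = Q_C/COP_R = 280/5.5685 = 50.28 kJ.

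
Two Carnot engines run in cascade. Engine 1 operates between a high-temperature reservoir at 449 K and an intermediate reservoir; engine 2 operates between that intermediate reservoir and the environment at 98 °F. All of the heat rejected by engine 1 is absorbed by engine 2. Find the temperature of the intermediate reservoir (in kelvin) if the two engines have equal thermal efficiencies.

T_C = 98 °F → (98 − 32) × 5/9 = 36.67 °C = 309.82 K.
Equal efficiencies require 1 − T_m/T_H = 1 − T_C/T_m, i.e. T_m/T_H = T_C/T_m, so T_m = √(T_H·T_C) = √(449.00 × 309.82) = 373 K.

T_m ≈ 373 K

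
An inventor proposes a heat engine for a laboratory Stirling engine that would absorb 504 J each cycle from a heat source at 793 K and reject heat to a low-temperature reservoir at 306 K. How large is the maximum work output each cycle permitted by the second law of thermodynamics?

W_max ≈ 310 J

By the Carnot theorem, η_max = 1 − T_C/T_H = 1 − 306.00/793.00 = 0.6141.
W_max = η_max · Q_H = 0.6141 × 504 = 310 J.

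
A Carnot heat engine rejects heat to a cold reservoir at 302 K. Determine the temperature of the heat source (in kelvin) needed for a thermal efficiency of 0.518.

From η = 1 − T_C/T_H, solving for T_H gives T_H = T_C/(1 − η) = 302.00/(1 − 0.518) = 627 K.

T_H ≈ 627 K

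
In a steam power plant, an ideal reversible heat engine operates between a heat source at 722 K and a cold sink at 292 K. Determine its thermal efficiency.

η ≈ 0.596

For a reversible engine, η = 1 − T_C/T_H = 1 − 292.00/722.00 = 0.596.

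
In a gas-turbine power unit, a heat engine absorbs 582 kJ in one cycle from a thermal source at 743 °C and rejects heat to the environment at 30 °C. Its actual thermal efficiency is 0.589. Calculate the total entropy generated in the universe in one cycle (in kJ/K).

ΔS_univ ≈ 0.216 kJ/K

T_H = 743 °C → 743 + 273.15 = 1016.15 K.
T_C = 30 °C → 30 + 273.15 = 303.15 K.
W = η·Q_H = 0.589 × 582 = 342.8 kJ, so Q_C = Q_H − W = 239.2 kJ.
The hot reservoir loses entropy Q_H/T_H = 582/1016.15 = 0.5728 kJ/K; the cold reservoir gains Q_C/T_C = 239.2/303.15 = 0.7891 kJ/K.
ΔS_univ = −Q_H/T_H + Q_C/T_C = 0.216 kJ/K (> 0, since η = 0.589 < η_Carnot = 0.702).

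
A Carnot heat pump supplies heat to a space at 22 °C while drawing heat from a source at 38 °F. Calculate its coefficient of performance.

COP_HP ≈ 15.81

T_H = 22 °C → 22 + 273.15 = 295.15 K.
T_C = 38 °F → (38 − 32) × 5/9 = 3.33 °C = 276.48 K.
Reversible heating COP: COP_HP = T_H/(T_H − T_C) = 295.15/(295.15 − 276.48) = 15.81.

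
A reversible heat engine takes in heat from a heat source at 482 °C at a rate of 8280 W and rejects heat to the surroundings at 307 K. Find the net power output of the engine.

T_H = 482 °C → 482 + 273.15 = 755.15 K.
For a reversible engine, η = 1 − T_C/T_H = 1 − 307.00/755.15 = 0.5935.
W = η·Q_H = 0.5935 × 8280 = 4914 W.

Ẇ ≈ 4914 W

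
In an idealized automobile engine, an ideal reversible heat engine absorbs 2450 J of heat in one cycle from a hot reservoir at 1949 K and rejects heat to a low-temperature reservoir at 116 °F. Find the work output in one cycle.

T_C = 116 °F → (116 − 32) × 5/9 = 46.67 °C = 319.82 K.
η_rev = 1 − T_C/T_H = 1 − 319.82/1949.00 = 0.8359.
W = η·Q_H = 0.8359 × 2450 = 2050 J.

W ≈ 2050 J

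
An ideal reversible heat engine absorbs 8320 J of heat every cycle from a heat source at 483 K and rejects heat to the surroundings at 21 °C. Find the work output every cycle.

T_C = 21 °C → 21 + 273.15 = 294.15 K.
Since the cycle is reversible, η = 1 − T_C/T_H = 1 − 294.15/483.00 = 0.3910.
W = η·Q_H = 0.3910 × 8320 = 3250 J.

W ≈ 3250 J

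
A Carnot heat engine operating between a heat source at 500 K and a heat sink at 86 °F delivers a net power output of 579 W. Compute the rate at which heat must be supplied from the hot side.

T_C = 86 °F → (86 − 32) × 5/9 = 30.00 °C = 303.15 K.
The Carnot efficiency is η = 1 − T_C/T_H = 1 − 303.15/500.00 = 0.3937.
Q_H = W/η = 579/0.3937 = 1471 W.

Q̇_H ≈ 1471 W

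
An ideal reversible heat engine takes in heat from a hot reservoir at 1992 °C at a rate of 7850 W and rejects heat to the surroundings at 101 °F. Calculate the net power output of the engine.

T_H = 1992 °C → 1992 + 273.15 = 2265.15 K.
T_C = 101 °F → (101 − 32) × 5/9 = 38.33 °C = 311.48 K.
η_rev = 1 − T_C/T_H = 1 − 311.48/2265.15 = 0.8625.
W = η·Q_H = 0.8625 × 7850 = 6771 W.

Ẇ ≈ 6771 W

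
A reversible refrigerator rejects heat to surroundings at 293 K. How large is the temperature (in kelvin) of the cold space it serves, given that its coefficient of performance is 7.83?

COP_R = T_C/(T_H − T_C) ⇒ T_C = T_H·COP_R/(1 + COP_R) = 293.00 × 7.83/(1 + 7.83) = 259.8 K.

T_C ≈ 259.8 K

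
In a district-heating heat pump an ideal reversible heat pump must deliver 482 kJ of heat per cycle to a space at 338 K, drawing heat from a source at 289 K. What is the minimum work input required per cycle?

W_in ≈ 69.9 kJ

For a reversible heat pump, COP_HP = T_H/(T_H − T_C) = 338.00/49.00 = 6.8980.
W = Q_H/COP_HP = 482/6.8980 = 69.9 kJ.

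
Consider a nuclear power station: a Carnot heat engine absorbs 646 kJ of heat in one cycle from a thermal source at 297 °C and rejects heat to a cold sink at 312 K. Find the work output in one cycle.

T_H = 297 °C → 297 + 273.15 = 570.15 K.
The Carnot efficiency is η = 1 − T_C/T_H = 1 − 312.00/570.15 = 0.4528.
W = η·Q_H = 0.4528 × 646 = 292.5 kJ.

W ≈ 292.5 kJ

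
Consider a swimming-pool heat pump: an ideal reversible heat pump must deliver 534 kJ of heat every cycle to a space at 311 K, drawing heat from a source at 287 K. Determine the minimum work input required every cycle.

Reversible heating COP: COP_HP = T_H/(T_H − T_C) = 311.00/24.00 = 12.9583.
W = Q_H/COP_HP = 534/12.9583 = 41.2 kJ.

W_in ≈ 41.2 kJ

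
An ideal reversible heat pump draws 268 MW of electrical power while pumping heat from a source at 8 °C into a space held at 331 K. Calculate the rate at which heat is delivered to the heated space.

T_C = 8 °C → 8 + 273.15 = 281.15 K.
For a reversible heat pump, COP_HP = T_H/(T_H − T_C) = 331.00/49.85 = 6.6399.
Q_H = COP_HP · W = 6.6399 × 268 = 1780 MW.

Q̇_H ≈ 1780 MW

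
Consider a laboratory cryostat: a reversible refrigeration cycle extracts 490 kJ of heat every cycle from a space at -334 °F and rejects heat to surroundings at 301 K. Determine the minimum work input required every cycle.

T_C = -334 °F → (-334 − 32) × 5/9 = -203.33 °C = 69.82 K.
COP_R = T_C/(T_H − T_C) = 69.82/231.18 = 0.3020.
W = Q_C/COP_R = 490/0.3020 = 1620 kJ.

W_in ≈ 1620 kJ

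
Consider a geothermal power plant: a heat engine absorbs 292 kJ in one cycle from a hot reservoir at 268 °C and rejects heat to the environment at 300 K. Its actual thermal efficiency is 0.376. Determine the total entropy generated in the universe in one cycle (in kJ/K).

ΔS_univ ≈ 0.0678 kJ/K

T_H = 268 °C → 268 + 273.15 = 541.15 K.
W = η·Q_H = 0.376 × 292 = 109.8 kJ, so Q_C = Q_H − W = 182.2 kJ.
The hot reservoir loses entropy Q_H/T_H = 292/541.15 = 0.5396 kJ/K; the cold reservoir gains Q_C/T_C = 182.2/300.00 = 0.6074 kJ/K.
ΔS_univ = −Q_H/T_H + Q_C/T_C = 0.0678 kJ/K (> 0, since η = 0.376 < η_Carnot = 0.446).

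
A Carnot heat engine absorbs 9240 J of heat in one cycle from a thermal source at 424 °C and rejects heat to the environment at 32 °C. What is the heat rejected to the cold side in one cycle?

T_H = 424 °C → 424 + 273.15 = 697.15 K.
T_C = 32 °C → 32 + 273.15 = 305.15 K.
η_rev = 1 − T_C/T_H = 1 − 305.15/697.15 = 0.5623.
For a reversible cycle Q_C/Q_H = T_C/T_H, so Q_C = 9240 × 305.15/697.15 = 4044 J.

Q_C ≈ 4044 J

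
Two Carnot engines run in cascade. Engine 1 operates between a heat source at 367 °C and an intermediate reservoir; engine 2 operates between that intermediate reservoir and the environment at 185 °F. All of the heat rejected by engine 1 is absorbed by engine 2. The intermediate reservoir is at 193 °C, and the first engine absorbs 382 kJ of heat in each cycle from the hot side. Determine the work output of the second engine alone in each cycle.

T_H = 367 °C → 367 + 273.15 = 640.15 K.
T_C = 185 °F → (185 − 32) × 5/9 = 85.00 °C = 358.15 K.
T_m = 193 °C → 193 + 273.15 = 466.15 K.
Heat entering the second stage: Q_m = Q_H·(T_m/T_H) = 382 × 466.15/640.15 = 278 kJ.
Second-stage efficiency η₂ = 1 − T_C/T_m = 1 − 358.15/466.15 = 0.2317, so W₂ = η₂·Q_m = 64.4 kJ.

W₂ ≈ 64.4 kJ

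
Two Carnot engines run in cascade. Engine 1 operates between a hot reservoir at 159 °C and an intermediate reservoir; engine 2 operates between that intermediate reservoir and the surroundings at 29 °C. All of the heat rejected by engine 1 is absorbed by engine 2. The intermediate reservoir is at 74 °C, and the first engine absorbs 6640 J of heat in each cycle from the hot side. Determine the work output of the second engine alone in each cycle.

T_H = 159 °C → 159 + 273.15 = 432.15 K.
T_C = 29 °C → 29 + 273.15 = 302.15 K.
T_m = 74 °C → 74 + 273.15 = 347.15 K.
Heat entering the second stage: Q_m = Q_H·(T_m/T_H) = 6640 × 347.15/432.15 = 5330 J.
Second-stage efficiency η₂ = 1 − T_C/T_m = 1 − 302.15/347.15 = 0.1296, so W₂ = η₂·Q_m = 691 J.

W₂ ≈ 691 J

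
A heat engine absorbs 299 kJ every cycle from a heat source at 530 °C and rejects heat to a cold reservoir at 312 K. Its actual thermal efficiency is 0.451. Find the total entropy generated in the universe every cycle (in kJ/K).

T_H = 530 °C → 530 + 273.15 = 803.15 K.
W = η·Q_H = 0.451 × 299 = 134.8 kJ, so Q_C = Q_H − W = 164.2 kJ.
Reservoir entropy changes: ΔS_H = −Q_H/T_H = −299/803.15 = -0.3723 kJ/K and ΔS_C = +Q_C/T_C = 164.2/312.00 = 0.5261 kJ/K.
ΔS_univ = −Q_H/T_H + Q_C/T_C = 0.154 kJ/K (> 0, since η = 0.451 < η_Carnot = 0.612).

ΔS_univ ≈ 0.154 kJ/K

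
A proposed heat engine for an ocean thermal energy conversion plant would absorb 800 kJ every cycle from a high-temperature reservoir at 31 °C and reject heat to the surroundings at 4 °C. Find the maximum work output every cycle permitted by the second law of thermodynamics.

W_max ≈ 71.0 kJ

T_H = 31 °C → 31 + 273.15 = 304.15 K.
T_C = 4 °C → 4 + 273.15 = 277.15 K.
The second-law ceiling is the Carnot efficiency, η_max = 1 − T_C/T_H = 1 − 277.15/304.15 = 0.0888.
W_max = η_max · Q_H = 0.0888 × 800 = 71.0 kJ.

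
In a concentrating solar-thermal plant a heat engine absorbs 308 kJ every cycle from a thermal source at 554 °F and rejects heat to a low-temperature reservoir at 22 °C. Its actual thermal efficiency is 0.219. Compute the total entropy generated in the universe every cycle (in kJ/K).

ΔS_univ ≈ 0.268 kJ/K

T_H = 554 °F → (554 − 32) × 5/9 = 290.00 °C = 563.15 K.
T_C = 22 °C → 22 + 273.15 = 295.15 K.
W = η·Q_H = 0.219 × 308 = 67.45 kJ, so Q_C = Q_H − W = 240.5 kJ.
Entropy balance on the reservoirs: −Q_H/T_H = -0.5469 kJ/K, +Q_C/T_C = 0.8150 kJ/K.
ΔS_univ = −Q_H/T_H + Q_C/T_C = 0.268 kJ/K (> 0, since η = 0.219 < η_Carnot = 0.476).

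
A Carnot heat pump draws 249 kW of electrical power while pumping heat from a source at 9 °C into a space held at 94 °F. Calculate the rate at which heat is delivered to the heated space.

T_H = 94 °F → (94 − 32) × 5/9 = 34.44 °C = 307.59 K.
T_C = 9 °C → 9 + 273.15 = 282.15 K.
The Carnot heat-pump COP is COP_HP = T_H/(T_H − T_C) = 307.59/25.44 = 12.0889.
Q_H = COP_HP · W = 12.0889 × 249 = 3010 kW.

Q̇_H ≈ 3010 kW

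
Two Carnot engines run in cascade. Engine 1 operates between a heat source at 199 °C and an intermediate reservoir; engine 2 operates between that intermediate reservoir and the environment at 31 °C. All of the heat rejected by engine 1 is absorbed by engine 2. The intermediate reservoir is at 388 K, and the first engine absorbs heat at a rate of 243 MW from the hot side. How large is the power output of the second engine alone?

T_H = 199 °C → 199 + 273.15 = 472.15 K.
T_C = 31 °C → 31 + 273.15 = 304.15 K.
Heat entering the second stage: Q_m = Q_H·(T_m/T_H) = 243 × 388.00/472.15 = 200 MW.
Second-stage efficiency η₂ = 1 − T_C/T_m = 1 − 304.15/388.00 = 0.2161, so W₂ = η₂·Q_m = 43.2 MW.

Ẇ₂ ≈ 43.2 MW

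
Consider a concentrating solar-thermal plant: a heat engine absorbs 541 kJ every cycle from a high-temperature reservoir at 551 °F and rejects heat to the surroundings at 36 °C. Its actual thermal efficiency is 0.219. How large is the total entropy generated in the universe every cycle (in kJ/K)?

T_H = 551 °F → (551 − 32) × 5/9 = 288.33 °C = 561.48 K.
T_C = 36 °C → 36 + 273.15 = 309.15 K.
W = η·Q_H = 0.219 × 541 = 118.5 kJ, so Q_C = Q_H − W = 422.5 kJ.
Reservoir entropy changes: ΔS_H = −Q_H/T_H = −541/561.48 = -0.9635 kJ/K and ΔS_C = +Q_C/T_C = 422.5/309.15 = 1.367 kJ/K.
ΔS_univ = −Q_H/T_H + Q_C/T_C = 0.403 kJ/K (> 0, since η = 0.219 < η_Carnot = 0.449).

ΔS_univ ≈ 0.403 kJ/K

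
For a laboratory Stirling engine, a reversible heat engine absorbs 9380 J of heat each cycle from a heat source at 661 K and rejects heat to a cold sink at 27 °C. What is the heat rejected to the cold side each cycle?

Q_C ≈ 4259 J

T_C = 27 °C → 27 + 273.15 = 300.15 K.
Since the cycle is reversible, η = 1 − T_C/T_H = 1 − 300.15/661.00 = 0.5459.
For a reversible cycle Q_C/Q_H = T_C/T_H, so Q_C = 9380 × 300.15/661.00 = 4259 J.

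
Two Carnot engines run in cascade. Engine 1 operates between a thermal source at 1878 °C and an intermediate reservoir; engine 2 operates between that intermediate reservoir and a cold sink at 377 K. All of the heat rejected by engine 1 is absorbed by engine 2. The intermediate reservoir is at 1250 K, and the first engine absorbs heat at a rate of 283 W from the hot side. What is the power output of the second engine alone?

Ẇ₂ ≈ 115 W

T_H = 1878 °C → 1878 + 273.15 = 2151.15 K.
Heat entering the second stage: Q_m = Q_H·(T_m/T_H) = 283 × 1250.00/2151.15 = 164 W.
Second-stage efficiency η₂ = 1 − T_C/T_m = 1 − 377.00/1250.00 = 0.6984, so W₂ = η₂·Q_m = 115 W.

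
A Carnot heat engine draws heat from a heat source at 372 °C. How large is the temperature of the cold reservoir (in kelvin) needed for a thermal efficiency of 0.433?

T_C ≈ 365.8 K

T_H = 372 °C → 372 + 273.15 = 645.15 K.
From η = 1 − T_C/T_H, T_C = T_H·(1 − η) = 645.15 × (1 − 0.433) = 365.8 K.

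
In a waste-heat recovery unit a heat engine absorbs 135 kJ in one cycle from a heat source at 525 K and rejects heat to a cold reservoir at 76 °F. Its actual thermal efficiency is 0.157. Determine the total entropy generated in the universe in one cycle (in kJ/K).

ΔS_univ ≈ 0.1253 kJ/K

T_C = 76 °F → (76 − 32) × 5/9 = 24.44 °C = 297.59 K.
W = η·Q_H = 0.157 × 135 = 21.20 kJ, so Q_C = Q_H − W = 113.8 kJ.
The hot reservoir loses entropy Q_H/T_H = 135/525.00 = 0.2571 kJ/K; the cold reservoir gains Q_C/T_C = 113.8/297.59 = 0.3824 kJ/K.
ΔS_univ = −Q_H/T_H + Q_C/T_C = 0.1253 kJ/K (> 0, since η = 0.157 < η_Carnot = 0.433).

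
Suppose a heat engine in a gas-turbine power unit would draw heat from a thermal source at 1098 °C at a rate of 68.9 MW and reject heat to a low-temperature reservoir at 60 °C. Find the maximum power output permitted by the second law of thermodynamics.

T_H = 1098 °C → 1098 + 273.15 = 1371.15 K.
T_C = 60 °C → 60 + 273.15 = 333.15 K.
The upper bound on efficiency is η_max = 1 − T_C/T_H = 1 − 333.15/1371.15 = 0.7570.
W_max = η_max · Q_H = 0.7570 × 68.9 = 52.2 MW.

Ẇ_max ≈ 52.2 MW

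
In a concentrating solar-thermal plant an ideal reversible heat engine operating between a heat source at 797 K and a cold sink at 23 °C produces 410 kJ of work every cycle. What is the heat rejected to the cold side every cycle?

T_C = 23 °C → 23 + 273.15 = 296.15 K.
Since the cycle is reversible, η = 1 − T_C/T_H = 1 − 296.15/797.00 = 0.6284.
Since Q_C/Q_H = T_C/T_H and Q_H = W/η, Q_C = W·T_C/(T_H − T_C) = 410 × 296.15/500.85 = 242.4 kJ.

Q_C ≈ 242.4 kJ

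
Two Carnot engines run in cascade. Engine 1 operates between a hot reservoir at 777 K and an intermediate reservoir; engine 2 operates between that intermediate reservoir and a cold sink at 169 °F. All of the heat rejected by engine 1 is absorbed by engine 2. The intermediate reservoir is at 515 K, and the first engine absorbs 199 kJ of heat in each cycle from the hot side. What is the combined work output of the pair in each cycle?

W_total ≈ 110 kJ

T_C = 169 °F → (169 − 32) × 5/9 = 76.11 °C = 349.26 K.
Two reversible stages in series are equivalent to a single Carnot engine between T_H and T_C, so η_total = 1 − T_C/T_H = 1 − 349.26/777.00 = 0.5505.
W_total = η_total · Q_H = 0.5505 × 199 = 110 kJ.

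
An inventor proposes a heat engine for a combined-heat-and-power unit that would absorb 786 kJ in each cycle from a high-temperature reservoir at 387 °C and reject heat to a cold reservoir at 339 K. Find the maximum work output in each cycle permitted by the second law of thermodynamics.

T_H = 387 °C → 387 + 273.15 = 660.15 K.
The upper bound on efficiency is η_max = 1 − T_C/T_H = 1 − 339.00/660.15 = 0.4865.
W_max = η_max · Q_H = 0.4865 × 786 = 382 kJ.

W_max ≈ 382 kJ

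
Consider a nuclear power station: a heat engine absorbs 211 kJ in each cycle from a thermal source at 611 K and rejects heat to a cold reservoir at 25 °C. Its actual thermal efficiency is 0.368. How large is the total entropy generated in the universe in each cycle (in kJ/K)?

ΔS_univ ≈ 0.102 kJ/K

T_C = 25 °C → 25 + 273.15 = 298.15 K.
W = η·Q_H = 0.368 × 211 = 77.65 kJ, so Q_C = Q_H − W = 133.4 kJ.
Reservoir entropy changes: ΔS_H = −Q_H/T_H = −211/611.00 = -0.3453 kJ/K and ΔS_C = +Q_C/T_C = 133.4/298.15 = 0.4473 kJ/K.
ΔS_univ = −Q_H/T_H + Q_C/T_C = 0.102 kJ/K (> 0, since η = 0.368 < η_Carnot = 0.512).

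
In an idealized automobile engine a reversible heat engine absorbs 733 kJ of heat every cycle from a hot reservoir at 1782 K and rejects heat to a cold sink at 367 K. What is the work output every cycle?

W ≈ 582.0 kJ

For a reversible engine, η = 1 − T_C/T_H = 1 − 367.00/1782.00 = 0.7941.
W = η·Q_H = 0.7941 × 733 = 582.0 kJ.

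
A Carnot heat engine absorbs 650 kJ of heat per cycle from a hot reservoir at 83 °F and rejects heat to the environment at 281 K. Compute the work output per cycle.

W ≈ 44.2 kJ

T_H = 83 °F → (83 − 32) × 5/9 = 28.33 °C = 301.48 K.
Since the cycle is reversible, η = 1 − T_C/T_H = 1 − 281.00/301.48 = 0.0679.
W = η·Q_H = 0.0679 × 650 = 44.2 kJ.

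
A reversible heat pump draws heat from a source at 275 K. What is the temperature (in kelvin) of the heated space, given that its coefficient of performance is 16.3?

COP_HP = T_H/(T_H − T_C) ⇒ T_H = T_C·COP_HP/(COP_HP − 1) = 275.00 × 16.3/(16.3 − 1) = 293.0 K.

T_H ≈ 293.0 K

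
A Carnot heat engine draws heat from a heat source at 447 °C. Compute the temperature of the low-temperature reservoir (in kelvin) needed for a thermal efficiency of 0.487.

T_C ≈ 369.4 K

T_H = 447 °C → 447 + 273.15 = 720.15 K.
From η = 1 − T_C/T_H, T_C = T_H·(1 − η) = 720.15 × (1 − 0.487) = 369.4 K.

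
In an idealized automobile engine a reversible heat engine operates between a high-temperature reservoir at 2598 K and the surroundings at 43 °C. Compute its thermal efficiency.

T_C = 43 °C → 43 + 273.15 = 316.15 K.
The Carnot efficiency is η = 1 − T_C/T_H = 1 − 316.15/2598.00 = 0.8783.

η ≈ 0.8783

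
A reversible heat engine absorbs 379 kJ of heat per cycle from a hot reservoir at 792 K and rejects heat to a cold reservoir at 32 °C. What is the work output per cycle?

T_C = 32 °C → 32 + 273.15 = 305.15 K.
For a reversible engine, η = 1 − T_C/T_H = 1 − 305.15/792.00 = 0.6147.
W = η·Q_H = 0.6147 × 379 = 233 kJ.

W ≈ 233 kJ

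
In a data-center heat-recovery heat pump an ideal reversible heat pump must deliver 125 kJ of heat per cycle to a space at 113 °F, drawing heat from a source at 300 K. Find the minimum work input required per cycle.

W_in ≈ 7.13 kJ

T_H = 113 °F → (113 − 32) × 5/9 = 45.00 °C = 318.15 K.
COP_HP = T_H/(T_H − T_C) = 318.15/18.15 = 17.5289.
W = Q_H/COP_HP = 125/17.5289 = 7.13 kJ.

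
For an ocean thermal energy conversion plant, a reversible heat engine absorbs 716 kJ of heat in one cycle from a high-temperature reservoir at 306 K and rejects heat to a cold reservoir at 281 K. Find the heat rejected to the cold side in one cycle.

η_rev = 1 − T_C/T_H = 1 − 281.00/306.00 = 0.0817.
For a reversible cycle Q_C/Q_H = T_C/T_H, so Q_C = 716 × 281.00/306.00 = 658 kJ.

Q_C ≈ 658 kJ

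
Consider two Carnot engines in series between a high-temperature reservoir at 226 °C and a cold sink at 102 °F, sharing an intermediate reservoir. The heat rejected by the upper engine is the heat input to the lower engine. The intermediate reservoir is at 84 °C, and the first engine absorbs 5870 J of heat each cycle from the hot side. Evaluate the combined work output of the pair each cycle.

W_total ≈ 2200 J

T_H = 226 °C → 226 + 273.15 = 499.15 K.
T_C = 102 °F → (102 − 32) × 5/9 = 38.89 °C = 312.04 K.
Two reversible stages in series are equivalent to a single Carnot engine between T_H and T_C, so η_total = 1 − T_C/T_H = 1 − 312.04/499.15 = 0.3749.
W_total = η_total · Q_H = 0.3749 × 5870 = 2200 J.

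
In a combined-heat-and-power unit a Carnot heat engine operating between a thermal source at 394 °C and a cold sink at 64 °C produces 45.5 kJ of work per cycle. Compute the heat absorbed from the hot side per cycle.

Q_H ≈ 92.0 kJ

T_H = 394 °C → 394 + 273.15 = 667.15 K.
T_C = 64 °C → 64 + 273.15 = 337.15 K.
Carnot efficiency: η = 1 − T_C/T_H = 1 − 337.15/667.15 = 0.4946.
Q_H = W/η = 45.5/0.4946 = 92.0 kJ.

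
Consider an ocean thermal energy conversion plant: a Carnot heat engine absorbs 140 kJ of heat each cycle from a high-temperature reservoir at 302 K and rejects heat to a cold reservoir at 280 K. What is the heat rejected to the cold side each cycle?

Q_C ≈ 130 kJ

The Carnot efficiency is η = 1 − T_C/T_H = 1 − 280.00/302.00 = 0.0728.
For a reversible cycle Q_C/Q_H = T_C/T_H, so Q_C = 140 × 280.00/302.00 = 130 kJ.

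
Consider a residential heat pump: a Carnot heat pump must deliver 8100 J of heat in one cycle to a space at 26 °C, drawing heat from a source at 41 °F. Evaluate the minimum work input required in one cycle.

T_H = 26 °C → 26 + 273.15 = 299.15 K.
T_C = 41 °F → (41 − 32) × 5/9 = 5.00 °C = 278.15 K.
The Carnot heat-pump COP is COP_HP = T_H/(T_H − T_C) = 299.15/21.00 = 14.2452.
W = Q_H/COP_HP = 8100/14.2452 = 569 J.

W_in ≈ 569 J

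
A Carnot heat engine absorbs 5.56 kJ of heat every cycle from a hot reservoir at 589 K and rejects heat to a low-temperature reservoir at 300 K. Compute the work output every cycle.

W ≈ 2.73 kJ

Carnot efficiency: η = 1 − T_C/T_H = 1 − 300.00/589.00 = 0.4907.
W = η·Q_H = 0.4907 × 5.56 = 2.73 kJ.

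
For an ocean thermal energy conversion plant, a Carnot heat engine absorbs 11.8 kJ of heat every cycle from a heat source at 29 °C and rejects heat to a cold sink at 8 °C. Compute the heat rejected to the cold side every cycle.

T_H = 29 °C → 29 + 273.15 = 302.15 K.
T_C = 8 °C → 8 + 273.15 = 281.15 K.
η_rev = 1 − T_C/T_H = 1 − 281.15/302.15 = 0.0695.
For a reversible cycle Q_C/Q_H = T_C/T_H, so Q_C = 11.8 × 281.15/302.15 = 10.98 kJ.

Q_C ≈ 10.98 kJ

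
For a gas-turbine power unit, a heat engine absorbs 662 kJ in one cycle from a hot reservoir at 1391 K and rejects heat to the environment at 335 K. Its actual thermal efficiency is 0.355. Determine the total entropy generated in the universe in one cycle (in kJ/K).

W = η·Q_H = 0.355 × 662 = 235.0 kJ, so Q_C = Q_H − W = 427.0 kJ.
Entropy balance on the reservoirs: −Q_H/T_H = -0.4759 kJ/K, +Q_C/T_C = 1.275 kJ/K.
ΔS_univ = −Q_H/T_H + Q_C/T_C = 0.799 kJ/K (> 0, since η = 0.355 < η_Carnot = 0.759).

ΔS_univ ≈ 0.799 kJ/K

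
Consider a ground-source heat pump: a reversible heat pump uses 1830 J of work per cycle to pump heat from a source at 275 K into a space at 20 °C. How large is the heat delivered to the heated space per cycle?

T_H = 20 °C → 20 + 273.15 = 293.15 K.
For a reversible heat pump, COP_HP = T_H/(T_H − T_C) = 293.15/18.15 = 16.1515.
Q_H = COP_HP · W = 16.1515 × 1830 = 29600 J.

Q_H ≈ 29600 J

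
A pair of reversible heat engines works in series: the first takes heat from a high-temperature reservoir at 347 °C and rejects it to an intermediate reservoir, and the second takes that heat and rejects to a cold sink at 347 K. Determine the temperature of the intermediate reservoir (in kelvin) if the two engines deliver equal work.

T_H = 347 °C → 347 + 273.15 = 620.15 K.
For reversible stages Q_m = Q_H·(T_m/T_H). Setting W₁ = Q_H(1 − T_m/T_H) equal to W₂ = Q_m(1 − T_C/T_m) = Q_H·(T_m − T_C)/T_H gives T_H − T_m = T_m − T_C, so T_m = (T_H + T_C)/2 = (620.15 + 347.00)/2 = 483.6 K.

T_m ≈ 483.6 K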